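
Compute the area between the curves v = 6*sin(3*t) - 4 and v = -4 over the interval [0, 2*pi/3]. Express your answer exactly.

The difference (6*sin(3*t) - 4) - (-4) = 6*sin(3*t) changes sign at t = pi/3 inside [0, 2*pi/3], so split the integral there.
∫[0,pi/3] (6*sin(3*t)) dt = 4.
∫[pi/3,2*pi/3] (6*sin(3*t)) dt = -4; the area of that piece is 4.
Total area = 4 + 4 = 8.

8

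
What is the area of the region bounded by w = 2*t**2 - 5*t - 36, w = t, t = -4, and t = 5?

The difference (2*t**2 - 5*t - 36) - (t) = 2*t**2 - 6*t - 36 changes sign at t = -3 inside [-4, 5], so split the integral there.
∫[-4,-3] (2*t**2 - 6*t - 36) dt = 29/3.
∫[-3,5] (2*t**2 - 6*t - 36) dt = -704/3; the area of that piece is 704/3.
Total area = 29/3 + 704/3 = 733/3.

733/3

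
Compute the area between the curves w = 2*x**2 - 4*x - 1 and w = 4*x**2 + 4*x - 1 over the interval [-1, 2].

74/3

The difference (2*x**2 - 4*x - 1) - (4*x**2 + 4*x - 1) = -2*x**2 - 8*x changes sign at x = 0 inside [-1, 2], so split the integral there.
∫[-1,0] (-2*x**2 - 8*x) dx = 10/3.
∫[0,2] (-2*x**2 - 8*x) dx = -64/3; the area of that piece is 64/3.
Total area = 10/3 + 64/3 = 74/3.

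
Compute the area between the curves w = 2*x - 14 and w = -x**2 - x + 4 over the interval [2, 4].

The difference (2*x - 14) - (-x**2 - x + 4) = x**2 + 3*x - 18 changes sign at x = 3 inside [2, 4], so split the integral there.
∫[2,3] (x**2 + 3*x - 18) dx = -25/6; the area of that piece is 25/6.
∫[3,4] (x**2 + 3*x - 18) dx = 29/6.
Total area = 25/6 + 29/6 = 9.

9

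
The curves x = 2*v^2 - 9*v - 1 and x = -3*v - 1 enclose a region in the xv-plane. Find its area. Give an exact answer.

Both boundary curves give x as a function of v, so integrate with respect to v. Setting them equal: 2*v^2 - 6*v = 0, i.e. 2*v*(v - 3) = 0, so they meet at v = 0, 3.
For v in [0, 3], x = 2*v^2 - 9*v - 1 is on the left; area = ∫[0,3] (-(2*v^2 - 6*v)) dv = 9.

9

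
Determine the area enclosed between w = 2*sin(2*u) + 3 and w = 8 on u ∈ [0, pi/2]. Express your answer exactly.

On [0, pi/2], (2*sin(2*u) + 3) - (8) = 2*sin(2*u) - 5 is ≤ 0 throughout, so the area is a single integral of |2*sin(2*u) - 5|.
∫[0,pi/2] (2*sin(2*u) - 5) du = 2 - 5*pi/2; the area of that piece is -2 + 5*pi/2.

-2 + 5*pi/2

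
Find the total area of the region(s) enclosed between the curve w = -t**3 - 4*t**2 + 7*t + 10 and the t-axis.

937/12

The curve meets the t-axis where -t**3 - 4*t**2 + 7*t + 10 = 0, i.e. -(t - 2)*(t + 1)*(t + 5) = 0, at t = -5, -1, 2.
On [-5, -1] the curve lies below the axis; ∫[-5,-1] (-t**3 - 4*t**2 + 7*t + 10) dt = -160/3, giving area 160/3.
On [-1, 2] the curve lies above the axis; ∫[-1,2] (-t**3 - 4*t**2 + 7*t + 10) dt = 99/4, giving area 99/4.
Total area = 160/3 + 99/4 = 937/12.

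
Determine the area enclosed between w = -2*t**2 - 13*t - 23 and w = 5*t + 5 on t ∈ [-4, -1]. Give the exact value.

61/3

The difference (-2*t**2 - 13*t - 23) - (5*t + 5) = -2*t**2 - 18*t - 28 changes sign at t = -2 inside [-4, -1], so split the integral there.
∫[-4,-2] (-2*t**2 - 18*t - 28) dt = 44/3.
∫[-2,-1] (-2*t**2 - 18*t - 28) dt = -17/3; the area of that piece is 17/3.
Total area = 44/3 + 17/3 = 61/3.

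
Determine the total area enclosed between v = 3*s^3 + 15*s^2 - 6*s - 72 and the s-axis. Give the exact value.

443/2

The curve meets the s-axis where 3*s^3 + 15*s^2 - 6*s - 72 = 0, i.e. 3*(s - 2)*(s + 3)*(s + 4) = 0, at s = -4, -3, 2.
On [-4, -3] the curve lies above the axis; ∫[-4,-3] (3*s^3 + 15*s^2 - 6*s - 72) ds = 11/4, giving area 11/4.
On [-3, 2] the curve lies below the axis; ∫[-3,2] (3*s^3 + 15*s^2 - 6*s - 72) ds = -875/4, giving area 875/4.
Total area = 11/4 + 875/4 = 443/2.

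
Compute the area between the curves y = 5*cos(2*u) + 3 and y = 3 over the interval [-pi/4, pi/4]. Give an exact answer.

5

On [-pi/4, pi/4], (5*cos(2*u) + 3) - (3) = 5*cos(2*u) is ≥ 0 throughout, so the area is a single integral of |5*cos(2*u)|.
∫[-pi/4,pi/4] (5*cos(2*u)) du = 5.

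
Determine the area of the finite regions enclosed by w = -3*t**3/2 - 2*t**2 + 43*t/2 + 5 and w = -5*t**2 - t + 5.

863/4

Set the curves equal: -3*t**3/2 - 2*t**2 + 43*t/2 + 5 = -5*t**2 - t + 5, so -3*t**3/2 + 3*t**2 + 45*t/2 = 0, which factors as -3*t*(t - 5)*(t + 3)/2 = 0. The curves meet at t = -3, 0, 5.
On [-3, 0], w = -5*t**2 - t + 5 is on top; that piece has area ∫[-3,0] (-(-3*t**3/2 + 3*t**2 + 45*t/2)) dt = 351/8.
On [0, 5], w = -3*t**3/2 - 2*t**2 + 43*t/2 + 5 is on top; that piece has area ∫[0,5] (-3*t**3/2 + 3*t**2 + 45*t/2) dt = 1375/8.
Total enclosed area = 351/8 + 1375/8 = 863/4.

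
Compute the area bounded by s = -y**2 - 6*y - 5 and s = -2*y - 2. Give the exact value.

Both boundary curves give s as a function of y, so integrate with respect to y. Setting them equal: -y**2 - 4*y - 3 = 0, i.e. -(y + 1)*(y + 3) = 0, so they meet at y = -3, -1.
For y in [-3, -1], s = -y**2 - 6*y - 5 is on the right; area = ∫[-3,-1] (-y**2 - 4*y - 3) dy = 4/3.

4/3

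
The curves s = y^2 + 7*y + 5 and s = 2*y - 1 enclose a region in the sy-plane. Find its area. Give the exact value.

Both boundary curves give s as a function of y, so integrate with respect to y. Setting them equal: y^2 + 5*y + 6 = 0, i.e. (y + 2)*(y + 3) = 0, so they meet at y = -3, -2.
For y in [-3, -2], s = y^2 + 7*y + 5 is on the left; area = ∫[-3,-2] (-(y^2 + 5*y + 6)) dy = 1/6.

1/6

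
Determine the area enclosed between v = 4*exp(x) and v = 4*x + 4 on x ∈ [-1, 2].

On [-1, 2], (4*exp(x)) - (4*x + 4) = -4*x + 4*exp(x) - 4 is ≥ 0 throughout, so the area is a single integral of |-4*x + 4*exp(x) - 4|.
∫[-1,2] (-4*x + 4*exp(x) - 4) dx = -18 - 4*exp(-1) + 4*exp(2).

-18 - 4*exp(-1) + 4*exp(2)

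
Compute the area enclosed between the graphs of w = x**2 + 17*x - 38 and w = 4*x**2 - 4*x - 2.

Set the curves equal: x**2 + 17*x - 38 = 4*x**2 - 4*x - 2, so -3*x**2 + 21*x - 36 = 0, which factors as -3*(x - 4)*(x - 3) = 0. The curves meet at x = 3, 4.
On [3, 4], w = x**2 + 17*x - 38 is on top; that piece has area ∫[3,4] (-3*x**2 + 21*x - 36) dx = 1/2.

1/2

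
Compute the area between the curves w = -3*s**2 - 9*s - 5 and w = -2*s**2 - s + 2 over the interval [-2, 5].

The difference (-3*s**2 - 9*s - 5) - (-2*s**2 - s + 2) = -s**2 - 8*s - 7 changes sign at s = -1 inside [-2, 5], so split the integral there.
∫[-2,-1] (-s**2 - 8*s - 7) ds = 8/3.
∫[-1,5] (-s**2 - 8*s - 7) ds = -180; the area of that piece is 180.
Total area = 8/3 + 180 = 548/3.

548/3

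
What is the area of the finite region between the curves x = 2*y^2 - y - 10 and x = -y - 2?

Both boundary curves give x as a function of y, so integrate with respect to y. Setting them equal: 2*y^2 - 8 = 0, i.e. 2*(y - 2)*(y + 2) = 0, so they meet at y = -2, 2.
For y in [-2, 2], x = 2*y^2 - y - 10 is on the left; area = ∫[-2,2] (-(2*y^2 - 8)) dy = 64/3.

64/3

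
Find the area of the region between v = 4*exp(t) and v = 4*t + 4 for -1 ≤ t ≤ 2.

-18 - 4*exp(-1) + 4*exp(2)

On [-1, 2], (4*exp(t)) - (4*t + 4) = -4*t + 4*exp(t) - 4 is ≥ 0 throughout, so the area is a single integral of |-4*t + 4*exp(t) - 4|.
∫[-1,2] (-4*t + 4*exp(t) - 4) dt = -18 - 4*exp(-1) + 4*exp(2).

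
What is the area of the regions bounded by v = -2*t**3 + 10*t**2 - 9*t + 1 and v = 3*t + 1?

Set the curves equal: -2*t**3 + 10*t**2 - 9*t + 1 = 3*t + 1, so -2*t**3 + 10*t**2 - 12*t = 0, which factors as -2*t*(t - 3)*(t - 2) = 0. The curves meet at t = 0, 2, 3.
On [0, 2], v = 3*t + 1 is on top; that piece has area ∫[0,2] (-(-2*t**3 + 10*t**2 - 12*t)) dt = 16/3.
On [2, 3], v = -2*t**3 + 10*t**2 - 9*t + 1 is on top; that piece has area ∫[2,3] (-2*t**3 + 10*t**2 - 12*t) dt = 5/6.
Total enclosed area = 16/3 + 5/6 = 37/6.

37/6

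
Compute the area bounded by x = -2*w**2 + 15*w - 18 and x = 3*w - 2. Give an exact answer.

Both boundary curves give x as a function of w, so integrate with respect to w. Setting them equal: -2*w**2 + 12*w - 16 = 0, i.e. -2*(w - 4)*(w - 2) = 0, so they meet at w = 2, 4.
For w in [2, 4], x = -2*w**2 + 15*w - 18 is on the right; area = ∫[2,4] (-2*w**2 + 12*w - 16) dw = 8/3.

8/3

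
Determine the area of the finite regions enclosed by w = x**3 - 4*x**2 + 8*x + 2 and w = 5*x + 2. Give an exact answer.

Set the curves equal: x**3 - 4*x**2 + 8*x + 2 = 5*x + 2, so x**3 - 4*x**2 + 3*x = 0, which factors as x*(x - 3)*(x - 1) = 0. The curves meet at x = 0, 1, 3.
On [0, 1], w = x**3 - 4*x**2 + 8*x + 2 is on top; that piece has area ∫[0,1] (x**3 - 4*x**2 + 3*x) dx = 5/12.
On [1, 3], w = 5*x + 2 is on top; that piece has area ∫[1,3] (-(x**3 - 4*x**2 + 3*x)) dx = 8/3.
Total enclosed area = 5/12 + 8/3 = 37/12.

37/12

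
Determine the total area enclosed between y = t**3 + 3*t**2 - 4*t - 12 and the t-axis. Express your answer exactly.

The curve meets the t-axis where t**3 + 3*t**2 - 4*t - 12 = 0, i.e. (t - 2)*(t + 2)*(t + 3) = 0, at t = -3, -2, 2.
On [-3, -2] the curve lies above the axis; ∫[-3,-2] (t**3 + 3*t**2 - 4*t - 12) dt = 3/4, giving area 3/4.
On [-2, 2] the curve lies below the axis; ∫[-2,2] (t**3 + 3*t**2 - 4*t - 12) dt = -32, giving area 32.
Total area = 3/4 + 32 = 131/4.

131/4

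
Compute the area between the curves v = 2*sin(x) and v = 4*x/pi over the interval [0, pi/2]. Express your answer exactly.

On [0, pi/2], (2*sin(x)) - (4*x/pi) = -4*x/pi + 2*sin(x) is ≥ 0 throughout, so the area is a single integral of |-4*x/pi + 2*sin(x)|.
∫[0,pi/2] (-4*x/pi + 2*sin(x)) dx = 2 - pi/2.

2 - pi/2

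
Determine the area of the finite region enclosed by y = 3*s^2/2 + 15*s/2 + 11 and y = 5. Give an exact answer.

27/4

Set the curves equal: 3*s^2/2 + 15*s/2 + 11 = 5, so 3*s^2/2 + 15*s/2 + 6 = 0, which factors as 3*(s + 1)*(s + 4)/2 = 0. The curves meet at s = -4, -1.
On [-4, -1], y = 5 is on top; that piece has area ∫[-4,-1] (-(3*s^2/2 + 15*s/2 + 6)) ds = 27/4.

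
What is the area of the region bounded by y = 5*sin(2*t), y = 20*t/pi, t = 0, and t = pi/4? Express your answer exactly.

On [0, pi/4], (5*sin(2*t)) - (20*t/pi) = -20*t/pi + 5*sin(2*t) is ≥ 0 throughout, so the area is a single integral of |-20*t/pi + 5*sin(2*t)|.
∫[0,pi/4] (-20*t/pi + 5*sin(2*t)) dt = 5/2 - 5*pi/8.

5/2 - 5*pi/8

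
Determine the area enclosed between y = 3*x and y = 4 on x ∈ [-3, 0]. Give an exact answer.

On [-3, 0], (3*x) - (4) = 3*x - 4 is ≤ 0 throughout, so the area is a single integral of |3*x - 4|.
∫[-3,0] (3*x - 4) dx = -51/2; the area of that piece is 51/2.

51/2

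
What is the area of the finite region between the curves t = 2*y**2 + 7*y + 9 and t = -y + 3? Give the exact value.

Both boundary curves give t as a function of y, so integrate with respect to y. Setting them equal: 2*y**2 + 8*y + 6 = 0, i.e. 2*(y + 1)*(y + 3) = 0, so they meet at y = -3, -1.
For y in [-3, -1], t = 2*y**2 + 7*y + 9 is on the left; area = ∫[-3,-1] (-(2*y**2 + 8*y + 6)) dy = 8/3.

8/3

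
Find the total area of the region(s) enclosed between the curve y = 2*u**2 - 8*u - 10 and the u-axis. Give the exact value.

72

The curve meets the u-axis where 2*u**2 - 8*u - 10 = 0, i.e. 2*(u - 5)*(u + 1) = 0, at u = -1, 5.
On [-1, 5] the curve lies below the axis; ∫[-1,5] (2*u**2 - 8*u - 10) du = -72, giving area 72.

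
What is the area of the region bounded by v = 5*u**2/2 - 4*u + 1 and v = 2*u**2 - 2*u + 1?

Set the curves equal: 5*u**2/2 - 4*u + 1 = 2*u**2 - 2*u + 1, so u**2/2 - 2*u = 0, which factors as u*(u - 4)/2 = 0. The curves meet at u = 0, 4.
On [0, 4], v = 2*u**2 - 2*u + 1 is on top; that piece has area ∫[0,4] (-(u**2/2 - 2*u)) du = 16/3.

16/3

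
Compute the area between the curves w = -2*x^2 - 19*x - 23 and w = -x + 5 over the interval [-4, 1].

233/3

The difference (-2*x^2 - 19*x - 23) - (-x + 5) = -2*x^2 - 18*x - 28 changes sign at x = -2 inside [-4, 1], so split the integral there.
∫[-4,-2] (-2*x^2 - 18*x - 28) dx = 44/3.
∫[-2,1] (-2*x^2 - 18*x - 28) dx = -63; the area of that piece is 63.
Total area = 44/3 + 63 = 233/3.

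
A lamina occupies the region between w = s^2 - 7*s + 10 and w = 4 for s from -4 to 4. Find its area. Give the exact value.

353/3

The difference (s^2 - 7*s + 10) - (4) = s^2 - 7*s + 6 changes sign at s = 1 inside [-4, 4], so split the integral there.
∫[-4,1] (s^2 - 7*s + 6) ds = 625/6.
∫[1,4] (s^2 - 7*s + 6) ds = -27/2; the area of that piece is 27/2.
Total area = 625/6 + 27/2 = 353/3.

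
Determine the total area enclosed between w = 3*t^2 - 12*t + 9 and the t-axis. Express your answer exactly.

The curve meets the t-axis where 3*t^2 - 12*t + 9 = 0, i.e. 3*(t - 3)*(t - 1) = 0, at t = 1, 3.
On [1, 3] the curve lies below the axis; ∫[1,3] (3*t^2 - 12*t + 9) dt = -4, giving area 4.

4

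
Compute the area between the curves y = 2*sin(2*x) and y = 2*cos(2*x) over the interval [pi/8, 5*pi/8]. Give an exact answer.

2*sqrt(2)

On [pi/8, 5*pi/8], (2*sin(2*x)) - (2*cos(2*x)) = 2*sin(2*x) - 2*cos(2*x) is ≥ 0 throughout, so the area is a single integral of |2*sin(2*x) - 2*cos(2*x)|.
∫[pi/8,5*pi/8] (2*sin(2*x) - 2*cos(2*x)) dx = 2*sqrt(2).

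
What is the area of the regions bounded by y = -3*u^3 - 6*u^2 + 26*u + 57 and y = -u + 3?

Set the curves equal: -3*u^3 - 6*u^2 + 26*u + 57 = -u + 3, so -3*u^3 - 6*u^2 + 27*u + 54 = 0, which factors as -3*(u - 3)*(u + 2)*(u + 3) = 0. The curves meet at u = -3, -2, 3.
On [-3, -2], y = -u + 3 is on top; that piece has area ∫[-3,-2] (-(-3*u^3 - 6*u^2 + 27*u + 54)) du = 11/4.
On [-2, 3], y = -3*u^3 - 6*u^2 + 26*u + 57 is on top; that piece has area ∫[-2,3] (-3*u^3 - 6*u^2 + 27*u + 54) du = 875/4.
Total enclosed area = 11/4 + 875/4 = 443/2.

443/2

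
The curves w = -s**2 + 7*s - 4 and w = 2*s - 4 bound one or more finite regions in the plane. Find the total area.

125/6

Set the curves equal: -s**2 + 7*s - 4 = 2*s - 4, so -s**2 + 5*s = 0, which factors as -s*(s - 5) = 0. The curves meet at s = 0, 5.
On [0, 5], w = -s**2 + 7*s - 4 is on top; that piece has area ∫[0,5] (-s**2 + 5*s) ds = 125/6.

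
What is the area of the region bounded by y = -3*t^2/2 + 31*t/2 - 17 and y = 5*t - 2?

27/4

Set the curves equal: -3*t^2/2 + 31*t/2 - 17 = 5*t - 2, so -3*t^2/2 + 21*t/2 - 15 = 0, which factors as -3*(t - 5)*(t - 2)/2 = 0. The curves meet at t = 2, 5.
On [2, 5], y = -3*t^2/2 + 31*t/2 - 17 is on top; that piece has area ∫[2,5] (-3*t^2/2 + 21*t/2 - 15) dt = 27/4.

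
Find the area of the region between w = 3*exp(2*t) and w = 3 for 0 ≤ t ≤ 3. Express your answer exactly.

On [0, 3], (3*exp(2*t)) - (3) = 3*exp(2*t) - 3 is ≥ 0 throughout, so the area is a single integral of |3*exp(2*t) - 3|.
∫[0,3] (3*exp(2*t) - 3) dt = -21/2 + 3*exp(6)/2.

-21/2 + 3*exp(6)/2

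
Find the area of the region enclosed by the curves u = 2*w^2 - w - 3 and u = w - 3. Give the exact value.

1/3

Both boundary curves give u as a function of w, so integrate with respect to w. Setting them equal: 2*w^2 - 2*w = 0, i.e. 2*w*(w - 1) = 0, so they meet at w = 0, 1.
For w in [0, 1], u = 2*w^2 - w - 3 is on the left; area = ∫[0,1] (-(2*w^2 - 2*w)) dw = 1/3.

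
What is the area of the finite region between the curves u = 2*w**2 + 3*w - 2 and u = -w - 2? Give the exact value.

Both boundary curves give u as a function of w, so integrate with respect to w. Setting them equal: 2*w**2 + 4*w = 0, i.e. 2*w*(w + 2) = 0, so they meet at w = -2, 0.
For w in [-2, 0], u = 2*w**2 + 3*w - 2 is on the left; area = ∫[-2,0] (-(2*w**2 + 4*w)) dw = 8/3.

8/3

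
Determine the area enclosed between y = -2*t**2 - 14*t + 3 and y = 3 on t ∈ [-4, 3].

The difference (-2*t**2 - 14*t + 3) - (3) = -2*t**2 - 14*t changes sign at t = 0 inside [-4, 3], so split the integral there.
∫[-4,0] (-2*t**2 - 14*t) dt = 208/3.
∫[0,3] (-2*t**2 - 14*t) dt = -81; the area of that piece is 81.
Total area = 208/3 + 81 = 451/3.

451/3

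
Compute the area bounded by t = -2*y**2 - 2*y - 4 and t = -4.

Both boundary curves give t as a function of y, so integrate with respect to y. Setting them equal: -2*y**2 - 2*y = 0, i.e. -2*y*(y + 1) = 0, so they meet at y = -1, 0.
For y in [-1, 0], t = -2*y**2 - 2*y - 4 is on the right; area = ∫[-1,0] (-2*y**2 - 2*y) dy = 1/3.

1/3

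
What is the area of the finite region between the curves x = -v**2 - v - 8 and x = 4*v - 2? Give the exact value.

1/6

Both boundary curves give x as a function of v, so integrate with respect to v. Setting them equal: -v**2 - 5*v - 6 = 0, i.e. -(v + 2)*(v + 3) = 0, so they meet at v = -3, -2.
For v in [-3, -2], x = -v**2 - v - 8 is on the right; area = ∫[-3,-2] (-v**2 - 5*v - 6) dv = 1/6.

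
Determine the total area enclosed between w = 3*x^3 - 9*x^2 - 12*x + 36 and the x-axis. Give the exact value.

393/4

The curve meets the x-axis where 3*x^3 - 9*x^2 - 12*x + 36 = 0, i.e. 3*(x - 3)*(x - 2)*(x + 2) = 0, at x = -2, 2, 3.
On [-2, 2] the curve lies above the axis; ∫[-2,2] (3*x^3 - 9*x^2 - 12*x + 36) dx = 96, giving area 96.
On [2, 3] the curve lies below the axis; ∫[2,3] (3*x^3 - 9*x^2 - 12*x + 36) dx = -9/4, giving area 9/4.
Total area = 96 + 9/4 = 393/4.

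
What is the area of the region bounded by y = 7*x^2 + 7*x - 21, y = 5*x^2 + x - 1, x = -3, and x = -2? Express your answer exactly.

67/3

On [-3, -2], (7*x^2 + 7*x - 21) - (5*x^2 + x - 1) = 2*x^2 + 6*x - 20 is ≤ 0 throughout, so the area is a single integral of |2*x^2 + 6*x - 20|.
∫[-3,-2] (2*x^2 + 6*x - 20) dx = -67/3; the area of that piece is 67/3.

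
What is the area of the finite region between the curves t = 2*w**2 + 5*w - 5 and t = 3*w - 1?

Both boundary curves give t as a function of w, so integrate with respect to w. Setting them equal: 2*w**2 + 2*w - 4 = 0, i.e. 2*(w - 1)*(w + 2) = 0, so they meet at w = -2, 1.
For w in [-2, 1], t = 2*w**2 + 5*w - 5 is on the left; area = ∫[-2,1] (-(2*w**2 + 2*w - 4)) dw = 9.

9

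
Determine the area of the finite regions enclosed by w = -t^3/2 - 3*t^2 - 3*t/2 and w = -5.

81/4

Set the curves equal: -t^3/2 - 3*t^2 - 3*t/2 = -5, so -t^3/2 - 3*t^2 - 3*t/2 + 5 = 0, which factors as -(t - 1)*(t + 2)*(t + 5)/2 = 0. The curves meet at t = -5, -2, 1.
On [-5, -2], w = -5 is on top; that piece has area ∫[-5,-2] (-(-t^3/2 - 3*t^2 - 3*t/2 + 5)) dt = 81/8.
On [-2, 1], w = -t^3/2 - 3*t^2 - 3*t/2 is on top; that piece has area ∫[-2,1] (-t^3/2 - 3*t^2 - 3*t/2 + 5) dt = 81/8.
Total enclosed area = 81/8 + 81/8 = 81/4.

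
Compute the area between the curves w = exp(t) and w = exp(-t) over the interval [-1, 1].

-4 + 2*exp(-1) + 2*exp(1)

The difference (exp(t)) - (exp(-t)) = exp(t) - exp(-t) changes sign at t = 0 inside [-1, 1], so split the integral there.
∫[-1,0] (exp(t) - exp(-t)) dt = -exp(1) - exp(-1) + 2; the area of that piece is -2 + exp(-1) + exp(1).
∫[0,1] (exp(t) - exp(-t)) dt = -2 + exp(-1) + exp(1).
Total area = (-2 + exp(-1) + exp(1)) + (-2 + exp(-1) + exp(1)) = -4 + 2*exp(-1) + 2*exp(1).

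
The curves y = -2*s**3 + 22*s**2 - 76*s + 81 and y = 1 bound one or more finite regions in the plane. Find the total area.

Set the curves equal: -2*s**3 + 22*s**2 - 76*s + 81 = 1, so -2*s**3 + 22*s**2 - 76*s + 80 = 0, which factors as -2*(s - 5)*(s - 4)*(s - 2) = 0. The curves meet at s = 2, 4, 5.
On [2, 4], y = 1 is on top; that piece has area ∫[2,4] (-(-2*s**3 + 22*s**2 - 76*s + 80)) ds = 16/3.
On [4, 5], y = -2*s**3 + 22*s**2 - 76*s + 81 is on top; that piece has area ∫[4,5] (-2*s**3 + 22*s**2 - 76*s + 80) ds = 5/6.
Total enclosed area = 16/3 + 5/6 = 37/6.

37/6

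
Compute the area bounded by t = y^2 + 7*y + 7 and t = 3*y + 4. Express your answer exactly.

Both boundary curves give t as a function of y, so integrate with respect to y. Setting them equal: y^2 + 4*y + 3 = 0, i.e. (y + 1)*(y + 3) = 0, so they meet at y = -3, -1.
For y in [-3, -1], t = y^2 + 7*y + 7 is on the left; area = ∫[-3,-1] (-(y^2 + 4*y + 3)) dy = 4/3.

4/3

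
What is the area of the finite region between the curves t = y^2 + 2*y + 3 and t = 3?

Both boundary curves give t as a function of y, so integrate with respect to y. Setting them equal: y^2 + 2*y = 0, i.e. y*(y + 2) = 0, so they meet at y = -2, 0.
For y in [-2, 0], t = y^2 + 2*y + 3 is on the left; area = ∫[-2,0] (-(y^2 + 2*y)) dy = 4/3.

4/3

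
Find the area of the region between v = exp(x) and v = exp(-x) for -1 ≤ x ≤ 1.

-4 + 2*exp(-1) + 2*exp(1)

The difference (exp(x)) - (exp(-x)) = exp(x) - exp(-x) changes sign at x = 0 inside [-1, 1], so split the integral there.
∫[-1,0] (exp(x) - exp(-x)) dx = -exp(1) - exp(-1) + 2; the area of that piece is -2 + exp(-1) + exp(1).
∫[0,1] (exp(x) - exp(-x)) dx = -2 + exp(-1) + exp(1).
Total area = (-2 + exp(-1) + exp(1)) + (-2 + exp(-1) + exp(1)) = -4 + 2*exp(-1) + 2*exp(1).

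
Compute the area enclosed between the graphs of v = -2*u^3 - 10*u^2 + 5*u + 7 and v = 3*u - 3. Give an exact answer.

296/3

Set the curves equal: -2*u^3 - 10*u^2 + 5*u + 7 = 3*u - 3, so -2*u^3 - 10*u^2 + 2*u + 10 = 0, which factors as -2*(u - 1)*(u + 1)*(u + 5) = 0. The curves meet at u = -5, -1, 1.
On [-5, -1], v = 3*u - 3 is on top; that piece has area ∫[-5,-1] (-(-2*u^3 - 10*u^2 + 2*u + 10)) du = 256/3.
On [-1, 1], v = -2*u^3 - 10*u^2 + 5*u + 7 is on top; that piece has area ∫[-1,1] (-2*u^3 - 10*u^2 + 2*u + 10) du = 40/3.
Total enclosed area = 256/3 + 40/3 = 296/3.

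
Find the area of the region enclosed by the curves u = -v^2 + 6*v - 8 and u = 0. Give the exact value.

4/3

Both boundary curves give u as a function of v, so integrate with respect to v. Setting them equal: -v^2 + 6*v - 8 = 0, i.e. -(v - 4)*(v - 2) = 0, so they meet at v = 2, 4.
For v in [2, 4], u = -v^2 + 6*v - 8 is on the right; area = ∫[2,4] (-v^2 + 6*v - 8) dv = 4/3.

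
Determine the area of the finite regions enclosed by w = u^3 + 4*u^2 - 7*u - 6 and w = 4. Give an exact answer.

Set the curves equal: u^3 + 4*u^2 - 7*u - 6 = 4, so u^3 + 4*u^2 - 7*u - 10 = 0, which factors as (u - 2)*(u + 1)*(u + 5) = 0. The curves meet at u = -5, -1, 2.
On [-5, -1], w = u^3 + 4*u^2 - 7*u - 6 is on top; that piece has area ∫[-5,-1] (u^3 + 4*u^2 - 7*u - 10) du = 160/3.
On [-1, 2], w = 4 is on top; that piece has area ∫[-1,2] (-(u^3 + 4*u^2 - 7*u - 10)) du = 99/4.
Total enclosed area = 160/3 + 99/4 = 937/12.

937/12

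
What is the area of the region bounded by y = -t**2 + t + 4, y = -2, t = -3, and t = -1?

The difference (-t**2 + t + 4) - (-2) = -t**2 + t + 6 changes sign at t = -2 inside [-3, -1], so split the integral there.
∫[-3,-2] (-t**2 + t + 6) dt = -17/6; the area of that piece is 17/6.
∫[-2,-1] (-t**2 + t + 6) dt = 13/6.
Total area = 17/6 + 13/6 = 5.

5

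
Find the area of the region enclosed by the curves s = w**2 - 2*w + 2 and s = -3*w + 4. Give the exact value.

9/2

Both boundary curves give s as a function of w, so integrate with respect to w. Setting them equal: w**2 + w - 2 = 0, i.e. (w - 1)*(w + 2) = 0, so they meet at w = -2, 1.
For w in [-2, 1], s = w**2 - 2*w + 2 is on the left; area = ∫[-2,1] (-(w**2 + w - 2)) dw = 9/2.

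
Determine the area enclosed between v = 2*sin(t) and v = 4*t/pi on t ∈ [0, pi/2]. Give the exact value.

On [0, pi/2], (2*sin(t)) - (4*t/pi) = -4*t/pi + 2*sin(t) is ≥ 0 throughout, so the area is a single integral of |-4*t/pi + 2*sin(t)|.
∫[0,pi/2] (-4*t/pi + 2*sin(t)) dt = 2 - pi/2.

2 - pi/2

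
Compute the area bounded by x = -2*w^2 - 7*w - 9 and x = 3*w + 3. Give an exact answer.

Both boundary curves give x as a function of w, so integrate with respect to w. Setting them equal: -2*w^2 - 10*w - 12 = 0, i.e. -2*(w + 2)*(w + 3) = 0, so they meet at w = -3, -2.
For w in [-3, -2], x = -2*w^2 - 7*w - 9 is on the right; area = ∫[-3,-2] (-2*w^2 - 10*w - 12) dw = 1/3.

1/3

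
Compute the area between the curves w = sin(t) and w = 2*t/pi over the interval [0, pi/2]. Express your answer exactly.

On [0, pi/2], (sin(t)) - (2*t/pi) = -2*t/pi + sin(t) is ≥ 0 throughout, so the area is a single integral of |-2*t/pi + sin(t)|.
∫[0,pi/2] (-2*t/pi + sin(t)) dt = 1 - pi/4.

1 - pi/4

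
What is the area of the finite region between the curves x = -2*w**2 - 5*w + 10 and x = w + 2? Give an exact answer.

125/3

Both boundary curves give x as a function of w, so integrate with respect to w. Setting them equal: -2*w**2 - 6*w + 8 = 0, i.e. -2*(w - 1)*(w + 4) = 0, so they meet at w = -4, 1.
For w in [-4, 1], x = -2*w**2 - 5*w + 10 is on the right; area = ∫[-4,1] (-2*w**2 - 6*w + 8) dw = 125/3.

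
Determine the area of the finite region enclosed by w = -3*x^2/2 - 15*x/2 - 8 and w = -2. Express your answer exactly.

Set the curves equal: -3*x^2/2 - 15*x/2 - 8 = -2, so -3*x^2/2 - 15*x/2 - 6 = 0, which factors as -3*(x + 1)*(x + 4)/2 = 0. The curves meet at x = -4, -1.
On [-4, -1], w = -3*x^2/2 - 15*x/2 - 8 is on top; that piece has area ∫[-4,-1] (-3*x^2/2 - 15*x/2 - 6) dx = 27/4.

27/4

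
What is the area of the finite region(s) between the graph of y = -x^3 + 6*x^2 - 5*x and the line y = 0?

The curve meets the x-axis where -x^3 + 6*x^2 - 5*x = 0, i.e. -x*(x - 5)*(x - 1) = 0, at x = 0, 1, 5.
On [0, 1] the curve lies below the axis; ∫[0,1] (-x^3 + 6*x^2 - 5*x) dx = -3/4, giving area 3/4.
On [1, 5] the curve lies above the axis; ∫[1,5] (-x^3 + 6*x^2 - 5*x) dx = 32, giving area 32.
Total area = 3/4 + 32 = 131/4.

131/4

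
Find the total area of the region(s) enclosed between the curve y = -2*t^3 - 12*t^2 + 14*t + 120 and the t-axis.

517

The curve meets the t-axis where -2*t^3 - 12*t^2 + 14*t + 120 = 0, i.e. -2*(t - 3)*(t + 4)*(t + 5) = 0, at t = -5, -4, 3.
On [-5, -4] the curve lies below the axis; ∫[-5,-4] (-2*t^3 - 12*t^2 + 14*t + 120) dt = -5/2, giving area 5/2.
On [-4, 3] the curve lies above the axis; ∫[-4,3] (-2*t^3 - 12*t^2 + 14*t + 120) dt = 1029/2, giving area 1029/2.
Total area = 5/2 + 1029/2 = 517.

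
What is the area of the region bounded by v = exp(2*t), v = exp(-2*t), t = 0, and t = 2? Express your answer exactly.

On [0, 2], (exp(2*t)) - (exp(-2*t)) = exp(2*t) - exp(-2*t) is ≥ 0 throughout, so the area is a single integral of |exp(2*t) - exp(-2*t)|.
∫[0,2] (exp(2*t) - exp(-2*t)) dt = -1 + exp(-4)/2 + exp(4)/2.

-1 + exp(-4)/2 + exp(4)/2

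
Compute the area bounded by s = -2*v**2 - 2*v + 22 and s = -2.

Both boundary curves give s as a function of v, so integrate with respect to v. Setting them equal: -2*v**2 - 2*v + 24 = 0, i.e. -2*(v - 3)*(v + 4) = 0, so they meet at v = -4, 3.
For v in [-4, 3], s = -2*v**2 - 2*v + 22 is on the right; area = ∫[-4,3] (-2*v**2 - 2*v + 24) dv = 343/3.

343/3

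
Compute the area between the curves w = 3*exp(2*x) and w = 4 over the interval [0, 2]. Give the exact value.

-21/2 - 4*log(3) + 8*log(2) + 3*exp(4)/2

The difference (3*exp(2*x)) - (4) = 3*exp(2*x) - 4 changes sign at x = -log(3)/2 + log(2) inside [0, 2], so split the integral there.
∫[0,-log(3)/2 + log(2)] (3*exp(2*x) - 4) dx = log(9/16) + 1/2; the area of that piece is -1/2 + log(16/9).
∫[-log(3)/2 + log(2),2] (3*exp(2*x) - 4) dx = -10 - 2*log(3) + 4*log(2) + 3*exp(4)/2.
Total area = (-1/2 + log(16/9)) + (-10 - 2*log(3) + 4*log(2) + 3*exp(4)/2) = -21/2 - 4*log(3) + 8*log(2) + 3*exp(4)/2.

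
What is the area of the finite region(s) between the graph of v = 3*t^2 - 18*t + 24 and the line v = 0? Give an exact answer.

The curve meets the t-axis where 3*t^2 - 18*t + 24 = 0, i.e. 3*(t - 4)*(t - 2) = 0, at t = 2, 4.
On [2, 4] the curve lies below the axis; ∫[2,4] (3*t^2 - 18*t + 24) dt = -4, giving area 4.

4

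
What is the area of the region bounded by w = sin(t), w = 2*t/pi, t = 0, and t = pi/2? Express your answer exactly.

1 - pi/4

On [0, pi/2], (sin(t)) - (2*t/pi) = -2*t/pi + sin(t) is ≥ 0 throughout, so the area is a single integral of |-2*t/pi + sin(t)|.
∫[0,pi/2] (-2*t/pi + sin(t)) dt = 1 - pi/4.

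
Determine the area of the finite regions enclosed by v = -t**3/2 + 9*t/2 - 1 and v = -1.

81/4

Set the curves equal: -t**3/2 + 9*t/2 - 1 = -1, so -t**3/2 + 9*t/2 = 0, which factors as -t*(t - 3)*(t + 3)/2 = 0. The curves meet at t = -3, 0, 3.
On [-3, 0], v = -1 is on top; that piece has area ∫[-3,0] (-(-t**3/2 + 9*t/2)) dt = 81/8.
On [0, 3], v = -t**3/2 + 9*t/2 - 1 is on top; that piece has area ∫[0,3] (-t**3/2 + 9*t/2) dt = 81/8.
Total enclosed area = 81/8 + 81/8 = 81/4.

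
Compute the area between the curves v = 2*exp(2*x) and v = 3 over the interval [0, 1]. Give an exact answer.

The difference (2*exp(2*x)) - (3) = 2*exp(2*x) - 3 changes sign at x = -log(2)/2 + log(3)/2 inside [0, 1], so split the integral there.
∫[0,-log(2)/2 + log(3)/2] (2*exp(2*x) - 3) dx = log(2*sqrt(6)/9) + 1/2; the area of that piece is -1/2 + log(3*sqrt(6)/4).
∫[-log(2)/2 + log(3)/2,1] (2*exp(2*x) - 3) dx = -9/2 - 3*log(2)/2 + 3*log(3)/2 + exp(2).
Total area = (-1/2 + log(3*sqrt(6)/4)) + (-9/2 - 3*log(2)/2 + 3*log(3)/2 + exp(2)) = -5 - 7*log(2)/2 + log(6)/2 + 5*log(3)/2 + exp(2).

-5 - 7*log(2)/2 + log(6)/2 + 5*log(3)/2 + exp(2)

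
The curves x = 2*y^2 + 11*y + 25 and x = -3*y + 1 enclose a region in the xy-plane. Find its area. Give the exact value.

1/3

Both boundary curves give x as a function of y, so integrate with respect to y. Setting them equal: 2*y^2 + 14*y + 24 = 0, i.e. 2*(y + 3)*(y + 4) = 0, so they meet at y = -4, -3.
For y in [-4, -3], x = 2*y^2 + 11*y + 25 is on the left; area = ∫[-4,-3] (-(2*y^2 + 14*y + 24)) dy = 1/3.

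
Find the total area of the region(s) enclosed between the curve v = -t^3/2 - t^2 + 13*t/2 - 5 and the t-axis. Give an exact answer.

1741/24

The curve meets the t-axis where -t^3/2 - t^2 + 13*t/2 - 5 = 0, i.e. -(t - 2)*(t - 1)*(t + 5)/2 = 0, at t = -5, 1, 2.
On [-5, 1] the curve lies below the axis; ∫[-5,1] (-t^3/2 - t^2 + 13*t/2 - 5) dt = -72, giving area 72.
On [1, 2] the curve lies above the axis; ∫[1,2] (-t^3/2 - t^2 + 13*t/2 - 5) dt = 13/24, giving area 13/24.
Total area = 72 + 13/24 = 1741/24.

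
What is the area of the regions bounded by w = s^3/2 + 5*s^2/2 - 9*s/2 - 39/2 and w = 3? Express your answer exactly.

284/3

Set the curves equal: s^3/2 + 5*s^2/2 - 9*s/2 - 39/2 = 3, so s^3/2 + 5*s^2/2 - 9*s/2 - 45/2 = 0, which factors as (s - 3)*(s + 3)*(s + 5)/2 = 0. The curves meet at s = -5, -3, 3.
On [-5, -3], w = s^3/2 + 5*s^2/2 - 9*s/2 - 39/2 is on top; that piece has area ∫[-5,-3] (s^3/2 + 5*s^2/2 - 9*s/2 - 45/2) ds = 14/3.
On [-3, 3], w = 3 is on top; that piece has area ∫[-3,3] (-(s^3/2 + 5*s^2/2 - 9*s/2 - 45/2)) ds = 90.
Total enclosed area = 14/3 + 90 = 284/3.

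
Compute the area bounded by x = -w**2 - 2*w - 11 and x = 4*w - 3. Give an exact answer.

Both boundary curves give x as a function of w, so integrate with respect to w. Setting them equal: -w**2 - 6*w - 8 = 0, i.e. -(w + 2)*(w + 4) = 0, so they meet at w = -4, -2.
For w in [-4, -2], x = -w**2 - 2*w - 11 is on the right; area = ∫[-4,-2] (-w**2 - 6*w - 8) dw = 4/3.

4/3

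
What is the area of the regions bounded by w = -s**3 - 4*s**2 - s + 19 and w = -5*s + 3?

148/3

Set the curves equal: -s**3 - 4*s**2 - s + 19 = -5*s + 3, so -s**3 - 4*s**2 + 4*s + 16 = 0, which factors as -(s - 2)*(s + 2)*(s + 4) = 0. The curves meet at s = -4, -2, 2.
On [-4, -2], w = -5*s + 3 is on top; that piece has area ∫[-4,-2] (-(-s**3 - 4*s**2 + 4*s + 16)) ds = 20/3.
On [-2, 2], w = -s**3 - 4*s**2 - s + 19 is on top; that piece has area ∫[-2,2] (-s**3 - 4*s**2 + 4*s + 16) ds = 128/3.
Total enclosed area = 20/3 + 128/3 = 148/3.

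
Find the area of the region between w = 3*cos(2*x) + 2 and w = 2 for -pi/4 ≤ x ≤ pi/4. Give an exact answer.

On [-pi/4, pi/4], (3*cos(2*x) + 2) - (2) = 3*cos(2*x) is ≥ 0 throughout, so the area is a single integral of |3*cos(2*x)|.
∫[-pi/4,pi/4] (3*cos(2*x)) dx = 3.

3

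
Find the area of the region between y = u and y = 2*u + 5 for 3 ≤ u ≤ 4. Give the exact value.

17/2

On [3, 4], (u) - (2*u + 5) = -u - 5 is ≤ 0 throughout, so the area is a single integral of |-u - 5|.
∫[3,4] (-u - 5) du = -17/2; the area of that piece is 17/2.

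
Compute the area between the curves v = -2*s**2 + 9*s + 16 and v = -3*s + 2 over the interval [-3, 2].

274/3

The difference (-2*s**2 + 9*s + 16) - (-3*s + 2) = -2*s**2 + 12*s + 14 changes sign at s = -1 inside [-3, 2], so split the integral there.
∫[-3,-1] (-2*s**2 + 12*s + 14) ds = -112/3; the area of that piece is 112/3.
∫[-1,2] (-2*s**2 + 12*s + 14) ds = 54.
Total area = 112/3 + 54 = 274/3.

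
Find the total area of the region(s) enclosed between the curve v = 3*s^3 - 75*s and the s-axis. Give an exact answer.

The curve meets the s-axis where 3*s^3 - 75*s = 0, i.e. 3*s*(s - 5)*(s + 5) = 0, at s = -5, 0, 5.
On [-5, 0] the curve lies above the axis; ∫[-5,0] (3*s^3 - 75*s) ds = 1875/4, giving area 1875/4.
On [0, 5] the curve lies below the axis; ∫[0,5] (3*s^3 - 75*s) ds = -1875/4, giving area 1875/4.
Total area = 1875/4 + 1875/4 = 1875/2.

1875/2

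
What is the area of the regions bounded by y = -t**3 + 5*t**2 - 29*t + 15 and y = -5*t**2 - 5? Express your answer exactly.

Set the curves equal: -t**3 + 5*t**2 - 29*t + 15 = -5*t**2 - 5, so -t**3 + 10*t**2 - 29*t + 20 = 0, which factors as -(t - 5)*(t - 4)*(t - 1) = 0. The curves meet at t = 1, 4, 5.
On [1, 4], y = -5*t**2 - 5 is on top; that piece has area ∫[1,4] (-(-t**3 + 10*t**2 - 29*t + 20)) dt = 45/4.
On [4, 5], y = -t**3 + 5*t**2 - 29*t + 15 is on top; that piece has area ∫[4,5] (-t**3 + 10*t**2 - 29*t + 20) dt = 7/12.
Total enclosed area = 45/4 + 7/12 = 71/6.

71/6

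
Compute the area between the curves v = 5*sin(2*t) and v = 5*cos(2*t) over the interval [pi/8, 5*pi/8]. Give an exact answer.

On [pi/8, 5*pi/8], (5*sin(2*t)) - (5*cos(2*t)) = 5*sin(2*t) - 5*cos(2*t) is ≥ 0 throughout, so the area is a single integral of |5*sin(2*t) - 5*cos(2*t)|.
∫[pi/8,5*pi/8] (5*sin(2*t) - 5*cos(2*t)) dt = 5*sqrt(2).

5*sqrt(2)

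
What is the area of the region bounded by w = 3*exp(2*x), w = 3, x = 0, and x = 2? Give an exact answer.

-15/2 + 3*exp(4)/2

On [0, 2], (3*exp(2*x)) - (3) = 3*exp(2*x) - 3 is ≥ 0 throughout, so the area is a single integral of |3*exp(2*x) - 3|.
∫[0,2] (3*exp(2*x) - 3) dx = -15/2 + 3*exp(4)/2.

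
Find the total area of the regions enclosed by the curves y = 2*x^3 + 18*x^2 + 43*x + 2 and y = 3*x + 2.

131/2

Set the curves equal: 2*x^3 + 18*x^2 + 43*x + 2 = 3*x + 2, so 2*x^3 + 18*x^2 + 40*x = 0, which factors as 2*x*(x + 4)*(x + 5) = 0. The curves meet at x = -5, -4, 0.
On [-5, -4], y = 2*x^3 + 18*x^2 + 43*x + 2 is on top; that piece has area ∫[-5,-4] (2*x^3 + 18*x^2 + 40*x) dx = 3/2.
On [-4, 0], y = 3*x + 2 is on top; that piece has area ∫[-4,0] (-(2*x^3 + 18*x^2 + 40*x)) dx = 64.
Total enclosed area = 3/2 + 64 = 131/2.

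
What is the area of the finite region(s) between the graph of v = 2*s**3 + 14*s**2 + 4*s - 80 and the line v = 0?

1741/6

The curve meets the s-axis where 2*s**3 + 14*s**2 + 4*s - 80 = 0, i.e. 2*(s - 2)*(s + 4)*(s + 5) = 0, at s = -5, -4, 2.
On [-5, -4] the curve lies above the axis; ∫[-5,-4] (2*s**3 + 14*s**2 + 4*s - 80) ds = 13/6, giving area 13/6.
On [-4, 2] the curve lies below the axis; ∫[-4,2] (2*s**3 + 14*s**2 + 4*s - 80) ds = -288, giving area 288.
Total area = 13/6 + 288 = 1741/6.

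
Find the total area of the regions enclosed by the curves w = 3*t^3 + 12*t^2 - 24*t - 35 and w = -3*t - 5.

Set the curves equal: 3*t^3 + 12*t^2 - 24*t - 35 = -3*t - 5, so 3*t^3 + 12*t^2 - 21*t - 30 = 0, which factors as 3*(t - 2)*(t + 1)*(t + 5) = 0. The curves meet at t = -5, -1, 2.
On [-5, -1], w = 3*t^3 + 12*t^2 - 24*t - 35 is on top; that piece has area ∫[-5,-1] (3*t^3 + 12*t^2 - 21*t - 30) dt = 160.
On [-1, 2], w = -3*t - 5 is on top; that piece has area ∫[-1,2] (-(3*t^3 + 12*t^2 - 21*t - 30)) dt = 297/4.
Total enclosed area = 160 + 297/4 = 937/4.

937/4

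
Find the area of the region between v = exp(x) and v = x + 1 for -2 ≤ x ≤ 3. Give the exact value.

On [-2, 3], (exp(x)) - (x + 1) = -x + exp(x) - 1 is ≥ 0 throughout, so the area is a single integral of |-x + exp(x) - 1|.
∫[-2,3] (-x + exp(x) - 1) dx = -15/2 - exp(-2) + exp(3).

-15/2 - exp(-2) + exp(3)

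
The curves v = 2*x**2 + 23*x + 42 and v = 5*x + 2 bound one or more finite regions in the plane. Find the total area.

1/3

Set the curves equal: 2*x**2 + 23*x + 42 = 5*x + 2, so 2*x**2 + 18*x + 40 = 0, which factors as 2*(x + 4)*(x + 5) = 0. The curves meet at x = -5, -4.
On [-5, -4], v = 5*x + 2 is on top; that piece has area ∫[-5,-4] (-(2*x**2 + 18*x + 40)) dx = 1/3.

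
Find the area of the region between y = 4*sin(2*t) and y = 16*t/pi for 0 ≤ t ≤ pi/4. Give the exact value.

2 - pi/2

On [0, pi/4], (4*sin(2*t)) - (16*t/pi) = -16*t/pi + 4*sin(2*t) is ≥ 0 throughout, so the area is a single integral of |-16*t/pi + 4*sin(2*t)|.
∫[0,pi/4] (-16*t/pi + 4*sin(2*t)) dt = 2 - pi/2.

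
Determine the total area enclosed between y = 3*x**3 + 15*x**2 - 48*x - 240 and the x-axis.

5137/4

The curve meets the x-axis where 3*x**3 + 15*x**2 - 48*x - 240 = 0, i.e. 3*(x - 4)*(x + 4)*(x + 5) = 0, at x = -5, -4, 4.
On [-5, -4] the curve lies above the axis; ∫[-5,-4] (3*x**3 + 15*x**2 - 48*x - 240) dx = 17/4, giving area 17/4.
On [-4, 4] the curve lies below the axis; ∫[-4,4] (3*x**3 + 15*x**2 - 48*x - 240) dx = -1280, giving area 1280.
Total area = 17/4 + 1280 = 5137/4.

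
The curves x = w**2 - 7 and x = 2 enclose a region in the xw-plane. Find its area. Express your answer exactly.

36

Both boundary curves give x as a function of w, so integrate with respect to w. Setting them equal: w**2 - 9 = 0, i.e. (w - 3)*(w + 3) = 0, so they meet at w = -3, 3.
For w in [-3, 3], x = w**2 - 7 is on the left; area = ∫[-3,3] (-(w**2 - 9)) dw = 36.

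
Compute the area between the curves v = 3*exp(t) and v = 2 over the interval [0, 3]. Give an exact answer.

On [0, 3], (3*exp(t)) - (2) = 3*exp(t) - 2 is ≥ 0 throughout, so the area is a single integral of |3*exp(t) - 2|.
∫[0,3] (3*exp(t) - 2) dt = -9 + 3*exp(3).

-9 + 3*exp(3)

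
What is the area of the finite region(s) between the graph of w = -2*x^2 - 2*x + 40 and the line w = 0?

The curve meets the x-axis where -2*x^2 - 2*x + 40 = 0, i.e. -2*(x - 4)*(x + 5) = 0, at x = -5, 4.
On [-5, 4] the curve lies above the axis; ∫[-5,4] (-2*x^2 - 2*x + 40) dx = 243, giving area 243.

243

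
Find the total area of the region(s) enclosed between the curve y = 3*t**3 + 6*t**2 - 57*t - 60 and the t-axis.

The curve meets the t-axis where 3*t**3 + 6*t**2 - 57*t - 60 = 0, i.e. 3*(t - 4)*(t + 1)*(t + 5) = 0, at t = -5, -1, 4.
On [-5, -1] the curve lies above the axis; ∫[-5,-1] (3*t**3 + 6*t**2 - 57*t - 60) dt = 224, giving area 224.
On [-1, 4] the curve lies below the axis; ∫[-1,4] (3*t**3 + 6*t**2 - 57*t - 60) dt = -1625/4, giving area 1625/4.
Total area = 224 + 1625/4 = 2521/4.

2521/4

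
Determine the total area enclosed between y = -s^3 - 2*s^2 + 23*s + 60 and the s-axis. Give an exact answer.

5137/12

The curve meets the s-axis where -s^3 - 2*s^2 + 23*s + 60 = 0, i.e. -(s - 5)*(s + 3)*(s + 4) = 0, at s = -4, -3, 5.
On [-4, -3] the curve lies below the axis; ∫[-4,-3] (-s^3 - 2*s^2 + 23*s + 60) ds = -17/12, giving area 17/12.
On [-3, 5] the curve lies above the axis; ∫[-3,5] (-s^3 - 2*s^2 + 23*s + 60) ds = 1280/3, giving area 1280/3.
Total area = 17/12 + 1280/3 = 5137/12.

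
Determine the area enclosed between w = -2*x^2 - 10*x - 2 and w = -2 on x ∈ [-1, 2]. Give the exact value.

89/3

The difference (-2*x^2 - 10*x - 2) - (-2) = -2*x^2 - 10*x changes sign at x = 0 inside [-1, 2], so split the integral there.
∫[-1,0] (-2*x^2 - 10*x) dx = 13/3.
∫[0,2] (-2*x^2 - 10*x) dx = -76/3; the area of that piece is 76/3.
Total area = 13/3 + 76/3 = 89/3.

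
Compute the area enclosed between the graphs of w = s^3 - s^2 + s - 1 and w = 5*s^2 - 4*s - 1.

Set the curves equal: s^3 - s^2 + s - 1 = 5*s^2 - 4*s - 1, so s^3 - 6*s^2 + 5*s = 0, which factors as s*(s - 5)*(s - 1) = 0. The curves meet at s = 0, 1, 5.
On [0, 1], w = s^3 - s^2 + s - 1 is on top; that piece has area ∫[0,1] (s^3 - 6*s^2 + 5*s) ds = 3/4.
On [1, 5], w = 5*s^2 - 4*s - 1 is on top; that piece has area ∫[1,5] (-(s^3 - 6*s^2 + 5*s)) ds = 32.
Total enclosed area = 3/4 + 32 = 131/4.

131/4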